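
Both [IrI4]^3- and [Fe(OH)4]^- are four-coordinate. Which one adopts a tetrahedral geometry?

[Fe(OH)4]^-

For [IrI4]^3-: Ligand charges: each iodide is −1. With an overall charge of −3 the iridium centre must be in the +1 oxidation state. Iridium is a group-9 element; Ir(I) is therefore d⁸. A 5d d⁸ ion has a large crystal-field splitting; square planar leaves the high-energy d_{x²−y²} orbital empty and maximises CFSE. → square planar.
For [Fe(OH)4]^-: Ligand charges: each hydroxide is −1. With an overall charge of −1 the iron centre must be in the +3 oxidation state. Group 8 minus oxidation state 3 gives a d⁵ configuration. A high-spin d⁵ ion has zero CFSE in either geometry, so four ligands adopt the sterically favoured tetrahedral geometry. → tetrahedral.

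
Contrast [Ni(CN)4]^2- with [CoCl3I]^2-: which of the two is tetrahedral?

[CoCl3I]^2-

For [Ni(CN)4]^2-: Summing ligand charges against the −2 overall charge gives an oxidation state of +2 for nickel. Group 10 minus oxidation state 2 gives a d⁸ configuration. Cyanide is a strong-field ligand (high in the spectrochemical series). A 3d d⁸ ion with strong-field ligands gains enough CFSE to favour square planar over tetrahedral. → square planar.
For [CoCl3I]^2-: Each chloride is −1; each iodide is −1; balancing the −2 overall charge requires Co(II). Co sits in group 9, so the d-electron count is 9 − 2 = 7. For a high-spin 3d d⁷ ion with weak-field ligands the small Δₜ gives little square-planar CFSE advantage, so four ligands adopt the sterically favoured tetrahedral geometry. → tetrahedral.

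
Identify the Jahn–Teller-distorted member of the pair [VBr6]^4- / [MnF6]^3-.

[VBr6]^4-: Each bromide is −1; balancing the −4 overall charge requires V(II). V sits in group 5, so the d-electron count is 5 − 2 = 3. The d³ configuration leaves the e_g set evenly filled (or empty) — no strong Jahn–Teller driving force.
[MnF6]^3-: Each fluoride is −1; balancing the −3 overall charge requires Mn(III). Manganese is a group-7 element; Mn(III) is therefore d⁴. Fluoride is a weak-field ligand for a first-row metal, so the complex is high-spin. The t₂g³e_g¹ (high-spin) configuration has an unevenly filled e_g set; the Jahn–Teller theorem predicts a tetragonal distortion (typically axial elongation) to lift the degeneracy.

[MnF6]^3-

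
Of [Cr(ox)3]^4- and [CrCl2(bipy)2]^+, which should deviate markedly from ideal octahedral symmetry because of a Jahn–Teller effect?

[Cr(ox)3]^4-: Each oxalate is −2; balancing the −4 overall charge requires Cr(II). Chromium is a group-6 element; Cr(II) is therefore d⁴. Oxalate is a weak-field ligand for a first-row metal, so the complex is high-spin. The t₂g³e_g¹ (high-spin) configuration has an unevenly filled e_g set; the Jahn–Teller theorem predicts a tetragonal distortion (typically axial elongation) to lift the degeneracy.
[CrCl2(bipy)2]^+: Summing ligand charges against the +1 overall charge gives an oxidation state of +3 for chromium. Chromium is a group-6 element; Cr(III) is therefore d³. The d³ configuration leaves the e_g set evenly filled (or empty) — no strong Jahn–Teller driving force.

[Cr(ox)3]^4-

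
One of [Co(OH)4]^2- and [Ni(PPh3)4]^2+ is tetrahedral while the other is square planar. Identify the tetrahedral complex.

[Co(OH)4]^2-

For [Co(OH)4]^2-: Ligand charges: each hydroxide is −1. With an overall charge of −2 the cobalt centre must be in the +2 oxidation state. Co sits in group 9, so the d-electron count is 9 − 2 = 7. For a high-spin 3d d⁷ ion with weak-field ligands the small Δₜ gives little square-planar CFSE advantage, so four ligands adopt the sterically favoured tetrahedral geometry. → tetrahedral.
For [Ni(PPh3)4]^2+: Ligand charges: triphenylphosphine is neutral. With an overall charge of +2 the nickel centre must be in the +2 oxidation state. Nickel is a group-10 element; Ni(II) is therefore d⁸. Triphenylphosphine is a strong-field ligand (high in the spectrochemical series). A 3d d⁸ ion with strong-field ligands gains enough CFSE to favour square planar over tetrahedral. → square planar.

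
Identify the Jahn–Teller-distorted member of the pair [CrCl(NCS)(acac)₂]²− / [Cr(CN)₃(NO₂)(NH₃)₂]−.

[CrCl(NCS)(acac)₂]²−

[CrCl(NCS)(acac)₂]²−: Each chloride is −1; each isothiocyanate is −1; each acetylacetonate is −1; balancing the −2 overall charge requires Cr(II). Chromium is a group-6 element; Cr(II) is therefore d⁴. Acetylacetonate, chloride, and isothiocyanate are weak-field ligands for a first-row metal, so the complex is high-spin. The t₂g³e_g¹ (high-spin) configuration has an unevenly filled e_g set; the Jahn–Teller theorem predicts a tetragonal distortion (typically axial elongation) to lift the degeneracy.
[Cr(CN)₃(NO₂)(NH₃)₂]−: Each cyanide is −1; each nitro (N-bound nitrite) is −1; ammonia is neutral; balancing the −1 overall charge requires Cr(III). Group 6 minus oxidation state 3 gives a d³ configuration. The d³ configuration leaves the e_g set evenly filled (or empty) — no strong Jahn–Teller driving force.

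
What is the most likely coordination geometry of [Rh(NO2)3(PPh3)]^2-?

Ligand charges: each nitro (N-bound nitrite) is −1; triphenylphosphine is neutral. With an overall charge of −2 the rhodium centre must be in the +1 oxidation state.
Rhodium is a group-9 element; Rh(I) is therefore d⁸.
With 4 monodentate ligands the coordination number is 4.
A 4d d⁸ ion has a large crystal-field splitting; square planar leaves the high-energy d_{x²−y²} orbital empty and maximises CFSE.

square planar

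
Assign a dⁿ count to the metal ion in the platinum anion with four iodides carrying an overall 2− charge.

Each iodide is −1; balancing the −2 overall charge requires Pt(II).
Pt sits in group 10, so the d-electron count is 10 − 2 = 8.

d8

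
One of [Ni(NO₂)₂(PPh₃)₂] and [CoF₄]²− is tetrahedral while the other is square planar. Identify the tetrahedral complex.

[CoF₄]²−

For [Ni(NO₂)₂(PPh₃)₂]: Each nitro (N-bound nitrite) is −1; triphenylphosphine is neutral; balancing the 0 overall charge requires Ni(II). Ni sits in group 10, so the d-electron count is 10 − 2 = 8. Nitro (N-bound nitrite) and triphenylphosphine are strong-field ligands (high in the spectrochemical series). A 3d d⁸ ion with strong-field ligands gains enough CFSE to favour square planar over tetrahedral. → square planar.
For [CoF₄]²−: Ligand charges: each fluoride is −1. With an overall charge of −2 the cobalt centre must be in the +2 oxidation state. Group 9 minus oxidation state 2 gives a d⁷ configuration. For a high-spin 3d d⁷ ion with weak-field ligands the small Δₜ gives little square-planar CFSE advantage, so four ligands adopt the sterically favoured tetrahedral geometry. → tetrahedral.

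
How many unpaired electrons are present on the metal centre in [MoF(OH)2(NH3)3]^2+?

Each fluoride is −1; each hydroxide is −1; ammonia is neutral; balancing the +2 overall charge requires Mo(V).
Molybdenum is a group-6 element; Mo(V) is therefore d¹.
In an octahedral field the d¹ configuration is t₂g¹e_g⁰ (only one arrangement possible), giving 1 unpaired electron.

1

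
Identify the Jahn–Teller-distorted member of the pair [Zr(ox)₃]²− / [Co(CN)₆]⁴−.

[Zr(ox)₃]²−: Ligand charges: each oxalate is −2. With an overall charge of −2 the zirconium centre must be in the +4 oxidation state. Zr sits in group 4, so the d-electron count is 4 − 4 = 0. The d⁰ configuration leaves the e_g set evenly filled (or empty) — no strong Jahn–Teller driving force.
[Co(CN)₆]⁴−: Each cyanide is −1; balancing the −4 overall charge requires Co(II). Cobalt is a group-9 element; Co(II) is therefore d⁷. Cyanide is a strong-field ligand (high in the spectrochemical series) for a first-row metal, so the complex is low-spin. The t₂g⁶e_g¹ (low-spin) configuration has an unevenly filled e_g set; the Jahn–Teller theorem predicts a tetragonal distortion (typically axial elongation) to lift the degeneracy.

[Co(CN)₆]⁴−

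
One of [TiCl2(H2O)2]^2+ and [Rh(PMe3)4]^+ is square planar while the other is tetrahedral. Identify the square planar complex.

For [TiCl2(H2O)2]^2+: Summing ligand charges against the +2 overall charge gives an oxidation state of +4 for titanium. Titanium is a group-4 element; Ti(IV) is therefore d⁰. A d⁰ ion has no crystal-field stabilisation preference between square planar and tetrahedral, so four ligands adopt the sterically favoured tetrahedral geometry. → tetrahedral.
For [Rh(PMe3)4]^+: Ligand charges: trimethylphosphine is neutral. With an overall charge of +1 the rhodium centre must be in the +1 oxidation state. Rhodium is a group-9 element; Rh(I) is therefore d⁸. A 4d d⁸ ion has a large crystal-field splitting; square planar leaves the high-energy d_{x²−y²} orbital empty and maximises CFSE. → square planar.

[Rh(PMe3)4]^+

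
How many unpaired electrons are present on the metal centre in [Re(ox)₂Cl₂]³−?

Summing ligand charges against the −3 overall charge gives an oxidation state of +3 for rhenium.
Rhenium is a group-7 element; Re(III) is therefore d⁴.
Counting donor atoms: 2×oxalate (bidentate) → 4 donors; 2×chloride (monodentate) → 2 donors. Coordination number = 6.
The spin state decides the count: a 5d ion has a large Δₒ and is invariably low-spin.
An octahedral low-spin d⁴ ion is t₂g⁴e_g⁰, giving 2 unpaired electrons.

2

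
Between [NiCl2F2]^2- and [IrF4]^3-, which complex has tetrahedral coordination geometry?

For [NiCl2F2]^2-: Ligand charges: each chloride is −1; each fluoride is −1. With an overall charge of −2 the nickel centre must be in the +2 oxidation state. Group 10 minus oxidation state 2 gives a d⁸ configuration. Chloride and fluoride are weak-field ligands. With weak-field ligands the CFSE gain from square planar is small, so a 3d d⁸ ion takes the sterically preferred tetrahedral geometry. → tetrahedral.
For [IrF4]^3-: Ligand charges: each fluoride is −1. With an overall charge of −3 the iridium centre must be in the +1 oxidation state. Ir sits in group 9, so the d-electron count is 9 − 1 = 8. A 5d d⁸ ion has a large crystal-field splitting; square planar leaves the high-energy d_{x²−y²} orbital empty and maximises CFSE. → square planar.

[NiCl2F2]^2-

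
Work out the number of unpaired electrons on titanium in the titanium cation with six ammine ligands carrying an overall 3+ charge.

1

Ligand charges: ammonia is neutral. With an overall charge of +3 the titanium centre must be in the +3 oxidation state.
Titanium is a group-4 element; Ti(III) is therefore d¹.
In an octahedral field the d¹ configuration is t₂g¹e_g⁰ (only one arrangement possible), giving 1 unpaired electron.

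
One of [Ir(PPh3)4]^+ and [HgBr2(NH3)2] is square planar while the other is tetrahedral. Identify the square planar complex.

[Ir(PPh3)4]^+

For [Ir(PPh3)4]^+: Summing ligand charges against the +1 overall charge gives an oxidation state of +1 for iridium. Ir sits in group 9, so the d-electron count is 9 − 1 = 8. A 5d d⁸ ion has a large crystal-field splitting; square planar leaves the high-energy d_{x²−y²} orbital empty and maximises CFSE. → square planar.
For [HgBr2(NH3)2]: Summing ligand charges against the 0 overall charge gives an oxidation state of +2 for mercury. Mercury is a group-12 element; Hg(II) is therefore d¹⁰. A d¹⁰ ion has no crystal-field stabilisation preference between square planar and tetrahedral, so four ligands adopt the sterically favoured tetrahedral geometry. → tetrahedral.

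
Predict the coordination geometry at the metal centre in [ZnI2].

Each iodide is −1; balancing the 0 overall charge requires Zn(II).
Zinc is a group-12 element; Zn(II) is therefore d¹⁰.
Coordination number: 2.
A d¹⁰ ion with only two ligands adopts a linear arrangement (sp hybridisation; no CFSE preference).

linear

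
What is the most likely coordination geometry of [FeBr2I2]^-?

Ligand charges: each bromide is −1; each iodide is −1. With an overall charge of −1 the iron centre must be in the +3 oxidation state.
Group 8 minus oxidation state 3 gives a d⁵ configuration.
With 4 monodentate ligands the coordination number is 4.
Bromide and iodide are weak-field ligands.
A high-spin d⁵ ion has zero CFSE in either geometry, so four ligands adopt the sterically favoured tetrahedral geometry.

tetrahedral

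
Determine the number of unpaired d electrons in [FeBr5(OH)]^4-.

4

Summing ligand charges against the −4 overall charge gives an oxidation state of +2 for iron.
Iron is a group-8 element; Fe(II) is therefore d⁶.
The spin state decides the count: Bromide and hydroxide are weak-field ligands for a first-row metal, so the complex is high-spin.
An octahedral high-spin d⁶ ion is t₂g⁴e_g², giving 4 unpaired electrons.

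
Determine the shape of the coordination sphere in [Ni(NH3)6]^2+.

Summing ligand charges against the +2 overall charge gives an oxidation state of +2 for nickel.
Group 10 minus oxidation state 2 gives a d⁸ configuration.
With 6 monodentate ligands the coordination number is 6.
Six donors around a single metal centre give an octahedral coordination sphere.

octahedral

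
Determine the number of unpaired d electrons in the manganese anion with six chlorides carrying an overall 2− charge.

3

Summing ligand charges against the −2 overall charge gives an oxidation state of +4 for manganese.
Mn sits in group 7, so the d-electron count is 7 − 4 = 3.
In an octahedral field the d³ configuration is t₂g³e_g⁰ (only one arrangement possible), giving 3 unpaired electrons.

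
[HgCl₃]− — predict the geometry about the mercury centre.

Ligand charges: each chloride is −1. With an overall charge of −1 the mercury centre must be in the +2 oxidation state.
Mercury is a group-12 element; Hg(II) is therefore d¹⁰.
With 3 monodentate ligands the coordination number is 3.
Three ligands around a d¹⁰ centre minimise repulsion in a trigonal-planar arrangement.

trigonal planar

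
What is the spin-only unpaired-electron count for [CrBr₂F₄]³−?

3 unpaired electrons

Each bromide is −1; each fluoride is −1; balancing the −3 overall charge requires Cr(III).
Cr sits in group 6, so the d-electron count is 6 − 3 = 3.
In an octahedral field the d³ configuration is t₂g³e_g⁰ (only one arrangement possible), giving 3 unpaired electrons.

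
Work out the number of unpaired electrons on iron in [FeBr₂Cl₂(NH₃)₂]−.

5 unpaired electrons

Ligand charges: each bromide is −1; each chloride is −1; ammonia is neutral. With an overall charge of −1 the iron centre must be in the +3 oxidation state.
Group 8 minus oxidation state 3 gives a d⁵ configuration.
The spin state decides the count: Bromide and chloride are weak-field ligands for a first-row metal, so the complex is high-spin.
An octahedral high-spin d⁵ ion is t₂g³e_g², giving 5 unpaired electrons.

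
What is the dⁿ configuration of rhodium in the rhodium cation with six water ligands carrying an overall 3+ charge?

Summing ligand charges against the +3 overall charge gives an oxidation state of +3 for rhodium.
Rh sits in group 9, so the d-electron count is 9 − 3 = 6.

d6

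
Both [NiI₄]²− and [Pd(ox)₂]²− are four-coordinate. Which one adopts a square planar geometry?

[Pd(ox)₂]²−

For [NiI₄]²−: Summing ligand charges against the −2 overall charge gives an oxidation state of +2 for nickel. Nickel is a group-10 element; Ni(II) is therefore d⁸. Iodide is a weak-field ligand. With weak-field ligands the CFSE gain from square planar is small, so a 3d d⁸ ion takes the sterically preferred tetrahedral geometry. → tetrahedral.
For [Pd(ox)₂]²−: Each oxalate is −2; balancing the −2 overall charge requires Pd(II). Group 10 minus oxidation state 2 gives a d⁸ configuration. A 4d d⁸ ion has a large crystal-field splitting; square planar leaves the high-energy d_{x²−y²} orbital empty and maximises CFSE. → square planar.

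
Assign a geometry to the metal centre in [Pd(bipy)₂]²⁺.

2,2′-bipyridine is neutral; balancing the +2 overall charge requires Pd(II).
Palladium is a group-10 element; Pd(II) is therefore d⁸.
Counting donor atoms: 2×2,2′-bipyridine (bidentate) → 4 donors. Coordination number = 4.
A 4d d⁸ ion has a large crystal-field splitting; square planar leaves the high-energy d_{x²−y²} orbital empty and maximises CFSE.

square planar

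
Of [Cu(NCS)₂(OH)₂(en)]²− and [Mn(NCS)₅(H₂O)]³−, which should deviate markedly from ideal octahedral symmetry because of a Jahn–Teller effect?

[Cu(NCS)₂(OH)₂(en)]²−: Summing ligand charges against the −2 overall charge gives an oxidation state of +2 for copper. Copper is a group-11 element; Cu(II) is therefore d⁹. The t₂g⁶e_g³ configuration has an unevenly filled e_g set; the Jahn–Teller theorem predicts a tetragonal distortion (typically axial elongation) to lift the degeneracy.
[Mn(NCS)₅(H₂O)]³−: Ligand charges: each isothiocyanate is −1; water is neutral. With an overall charge of −3 the manganese centre must be in the +2 oxidation state. Mn sits in group 7, so the d-electron count is 7 − 2 = 5. Isothiocyanate is a weak-field ligand for a first-row metal, so the complex is high-spin. The d⁵ configuration leaves the e_g set evenly filled (or empty) — no strong Jahn–Teller driving force.

[Cu(NCS)₂(OH)₂(en)]²−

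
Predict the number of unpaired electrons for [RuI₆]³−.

Summing ligand charges against the −3 overall charge gives an oxidation state of +3 for ruthenium.
Ru sits in group 8, so the d-electron count is 8 − 3 = 5.
The spin state decides the count: a 4d ion has a large Δₒ and is invariably low-spin.
An octahedral low-spin d⁵ ion is t₂g⁵e_g⁰, giving 1 unpaired electron.

1 unpaired electron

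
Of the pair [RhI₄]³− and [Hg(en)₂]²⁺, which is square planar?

For [RhI₄]³−: Each iodide is −1; balancing the −3 overall charge requires Rh(I). Group 9 minus oxidation state 1 gives a d⁸ configuration. A 4d d⁸ ion has a large crystal-field splitting; square planar leaves the high-energy d_{x²−y²} orbital empty and maximises CFSE. → square planar.
For [Hg(en)₂]²⁺: Ethylenediamine is neutral; balancing the +2 overall charge requires Hg(II). Hg sits in group 12, so the d-electron count is 12 − 2 = 10. A d¹⁰ ion has no crystal-field stabilisation preference between square planar and tetrahedral, so four ligands adopt the sterically favoured tetrahedral geometry. → tetrahedral.

[RhI₄]³−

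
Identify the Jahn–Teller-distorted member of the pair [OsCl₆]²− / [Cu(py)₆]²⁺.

[OsCl₆]²−: Ligand charges: each chloride is −1. With an overall charge of −2 the osmium centre must be in the +4 oxidation state. Group 8 minus oxidation state 4 gives a d⁴ configuration. A 5d ion has a large Δₒ and is invariably low-spin. The d⁴ configuration leaves the e_g set evenly filled (or empty) — no strong Jahn–Teller driving force.
[Cu(py)₆]²⁺: Summing ligand charges against the +2 overall charge gives an oxidation state of +2 for copper. Copper is a group-11 element; Cu(II) is therefore d⁹. The t₂g⁶e_g³ configuration has an unevenly filled e_g set; the Jahn–Teller theorem predicts a tetragonal distortion (typically axial elongation) to lift the degeneracy.

[Cu(py)₆]²⁺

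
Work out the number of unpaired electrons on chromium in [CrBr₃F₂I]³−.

Each bromide is −1; each fluoride is −1; each iodide is −1; balancing the −3 overall charge requires Cr(III).
Cr sits in group 6, so the d-electron count is 6 − 3 = 3.
In an octahedral field the d³ configuration is t₂g³e_g⁰ (only one arrangement possible), giving 3 unpaired electrons.

3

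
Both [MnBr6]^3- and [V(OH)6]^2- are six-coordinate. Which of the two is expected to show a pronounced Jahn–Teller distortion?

[MnBr6]^3-

[MnBr6]^3-: Ligand charges: each bromide is −1. With an overall charge of −3 the manganese centre must be in the +3 oxidation state. Mn sits in group 7, so the d-electron count is 7 − 3 = 4. Bromide is a weak-field ligand for a first-row metal, so the complex is high-spin. The t₂g³e_g¹ (high-spin) configuration has an unevenly filled e_g set; the Jahn–Teller theorem predicts a tetragonal distortion (typically axial elongation) to lift the degeneracy.
[V(OH)6]^2-: Each hydroxide is −1; balancing the −2 overall charge requires V(IV). Vanadium is a group-5 element; V(IV) is therefore d¹. The d¹ configuration leaves the e_g set evenly filled (or empty) — no strong Jahn–Teller driving force.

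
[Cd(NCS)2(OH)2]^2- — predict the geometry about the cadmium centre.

tetrahedral

Summing ligand charges against the −2 overall charge gives an oxidation state of +2 for cadmium.
Group 12 minus oxidation state 2 gives a d¹⁰ configuration.
Coordination number: 4.
A d¹⁰ ion has no crystal-field stabilisation preference between square planar and tetrahedral, so four ligands adopt the sterically favoured tetrahedral geometry.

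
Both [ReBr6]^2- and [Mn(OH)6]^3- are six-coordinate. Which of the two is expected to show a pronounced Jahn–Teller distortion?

[Mn(OH)6]^3-

[ReBr6]^2-: Ligand charges: each bromide is −1. With an overall charge of −2 the rhenium centre must be in the +4 oxidation state. Group 7 minus oxidation state 4 gives a d³ configuration. The d³ configuration leaves the e_g set evenly filled (or empty) — no strong Jahn–Teller driving force.
[Mn(OH)6]^3-: Ligand charges: each hydroxide is −1. With an overall charge of −3 the manganese centre must be in the +3 oxidation state. Mn sits in group 7, so the d-electron count is 7 − 3 = 4. Hydroxide is a weak-field ligand for a first-row metal, so the complex is high-spin. The t₂g³e_g¹ (high-spin) configuration has an unevenly filled e_g set; the Jahn–Teller theorem predicts a tetragonal distortion (typically axial elongation) to lift the degeneracy.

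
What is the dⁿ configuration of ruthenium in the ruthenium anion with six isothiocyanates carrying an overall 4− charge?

d⁶

Summing ligand charges against the −4 overall charge gives an oxidation state of +2 for ruthenium.
Ru sits in group 8, so the d-electron count is 8 − 2 = 6.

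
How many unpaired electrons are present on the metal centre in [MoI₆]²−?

2

Summing ligand charges against the −2 overall charge gives an oxidation state of +4 for molybdenum.
Molybdenum is a group-6 element; Mo(IV) is therefore d².
In an octahedral field the d² configuration is t₂g²e_g⁰ (only one arrangement possible), giving 2 unpaired electrons.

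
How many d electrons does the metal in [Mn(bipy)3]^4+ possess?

Summing ligand charges against the +4 overall charge gives an oxidation state of +4 for manganese.
Mn sits in group 7, so the d-electron count is 7 − 4 = 3.

d3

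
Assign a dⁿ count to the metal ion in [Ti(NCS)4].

d⁰

Ligand charges: each isothiocyanate is −1. With an overall charge of 0 the titanium centre must be in the +4 oxidation state.
Ti sits in group 4, so the d-electron count is 4 − 4 = 0.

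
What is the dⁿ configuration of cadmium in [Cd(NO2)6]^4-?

d10

Ligand charges: each nitro (N-bound nitrite) is −1. With an overall charge of −4 the cadmium centre must be in the +2 oxidation state.
Cadmium is a group-12 element; Cd(II) is therefore d¹⁰.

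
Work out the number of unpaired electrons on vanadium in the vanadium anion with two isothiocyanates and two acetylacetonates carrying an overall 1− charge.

Summing ligand charges against the −1 overall charge gives an oxidation state of +3 for vanadium.
Vanadium is a group-5 element; V(III) is therefore d².
Counting donor atoms: 2×isothiocyanate (monodentate) → 2 donors; 2×acetylacetonate (bidentate) → 4 donors. Coordination number = 6.
In an octahedral field the d² configuration is t₂g²e_g⁰ (only one arrangement possible), giving 2 unpaired electrons.

2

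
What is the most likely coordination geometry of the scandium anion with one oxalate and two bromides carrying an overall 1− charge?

Each oxalate is −2; each bromide is −1; balancing the −1 overall charge requires Sc(III).
Sc sits in group 3, so the d-electron count is 3 − 3 = 0.
Counting donor atoms: 1×oxalate (bidentate) → 2 donors; 2×bromide (monodentate) → 2 donors. Coordination number = 4.
A d⁰ ion has no crystal-field stabilisation preference between square planar and tetrahedral, so four ligands adopt the sterically favoured tetrahedral geometry.

tetrahedral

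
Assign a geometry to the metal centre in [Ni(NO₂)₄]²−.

Each nitro (N-bound nitrite) is −1; balancing the −2 overall charge requires Ni(II).
Ni sits in group 10, so the d-electron count is 10 − 2 = 8.
Coordination number: 4.
Nitro (N-bound nitrite) is a strong-field ligand (high in the spectrochemical series).
A 3d d⁸ ion with strong-field ligands gains enough CFSE to favour square planar over tetrahedral.

square planar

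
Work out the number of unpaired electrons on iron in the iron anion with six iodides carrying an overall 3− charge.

5 unpaired electrons

Ligand charges: each iodide is −1. With an overall charge of −3 the iron centre must be in the +3 oxidation state.
Iron is a group-8 element; Fe(III) is therefore d⁵.
The spin state decides the count: Iodide is a weak-field ligand for a first-row metal, so the complex is high-spin.
An octahedral high-spin d⁵ ion is t₂g³e_g², giving 5 unpaired electrons.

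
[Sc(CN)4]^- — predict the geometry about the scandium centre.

tetrahedral

Each cyanide is −1; balancing the −1 overall charge requires Sc(III).
Scandium is a group-3 element; Sc(III) is therefore d⁰.
With 4 monodentate ligands the coordination number is 4.
A d⁰ ion has no crystal-field stabilisation preference between square planar and tetrahedral, so four ligands adopt the sterically favoured tetrahedral geometry.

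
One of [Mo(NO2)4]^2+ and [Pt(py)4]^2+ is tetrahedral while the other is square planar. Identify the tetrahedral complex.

[Mo(NO2)4]^2+

For [Mo(NO2)4]^2+: Each nitro (N-bound nitrite) is −1; balancing the +2 overall charge requires Mo(VI). Mo sits in group 6, so the d-electron count is 6 − 6 = 0. A d⁰ ion has no crystal-field stabilisation preference between square planar and tetrahedral, so four ligands adopt the sterically favoured tetrahedral geometry. → tetrahedral.
For [Pt(py)4]^2+: Ligand charges: pyridine is neutral. With an overall charge of +2 the platinum centre must be in the +2 oxidation state. Group 10 minus oxidation state 2 gives a d⁸ configuration. A 5d d⁸ ion has a large crystal-field splitting; square planar leaves the high-energy d_{x²−y²} orbital empty and maximises CFSE. → square planar.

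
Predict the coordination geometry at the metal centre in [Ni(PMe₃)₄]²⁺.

Trimethylphosphine is neutral; balancing the +2 overall charge requires Ni(II).
Ni sits in group 10, so the d-electron count is 10 − 2 = 8.
With 4 monodentate ligands the coordination number is 4.
Trimethylphosphine is a strong-field ligand (high in the spectrochemical series).
A 3d d⁸ ion with strong-field ligands gains enough CFSE to favour square planar over tetrahedral.

square planar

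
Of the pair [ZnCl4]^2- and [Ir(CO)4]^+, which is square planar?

For [ZnCl4]^2-: Each chloride is −1; balancing the −2 overall charge requires Zn(II). Zinc is a group-12 element; Zn(II) is therefore d¹⁰. A d¹⁰ ion has no crystal-field stabilisation preference between square planar and tetrahedral, so four ligands adopt the sterically favoured tetrahedral geometry. → tetrahedral.
For [Ir(CO)4]^+: Summing ligand charges against the +1 overall charge gives an oxidation state of +1 for iridium. Group 9 minus oxidation state 1 gives a d⁸ configuration. A 5d d⁸ ion has a large crystal-field splitting; square planar leaves the high-energy d_{x²−y²} orbital empty and maximises CFSE. → square planar.

[Ir(CO)4]^+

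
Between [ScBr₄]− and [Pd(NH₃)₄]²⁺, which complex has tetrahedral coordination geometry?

[ScBr₄]−

For [ScBr₄]−: Summing ligand charges against the −1 overall charge gives an oxidation state of +3 for scandium. Sc sits in group 3, so the d-electron count is 3 − 3 = 0. A d⁰ ion has no crystal-field stabilisation preference between square planar and tetrahedral, so four ligands adopt the sterically favoured tetrahedral geometry. → tetrahedral.
For [Pd(NH₃)₄]²⁺: Ammonia is neutral; balancing the +2 overall charge requires Pd(II). Palladium is a group-10 element; Pd(II) is therefore d⁸. A 4d d⁸ ion has a large crystal-field splitting; square planar leaves the high-energy d_{x²−y²} orbital empty and maximises CFSE. → square planar.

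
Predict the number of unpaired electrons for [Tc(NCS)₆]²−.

3 unpaired electrons

Ligand charges: each isothiocyanate is −1. With an overall charge of −2 the technetium centre must be in the +4 oxidation state.
Tc sits in group 7, so the d-electron count is 7 − 4 = 3.
In an octahedral field the d³ configuration is t₂g³e_g⁰ (only one arrangement possible), giving 3 unpaired electrons.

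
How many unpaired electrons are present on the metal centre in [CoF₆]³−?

4

Summing ligand charges against the −3 overall charge gives an oxidation state of +3 for cobalt.
Group 9 minus oxidation state 3 gives a d⁶ configuration.
The spin state decides the count: fluoride is the one ligand weak enough to leave Co(III) high-spin — [CoF₆]³⁻ is the classic exception.
An octahedral high-spin d⁶ ion is t₂g⁴e_g², giving 4 unpaired electrons.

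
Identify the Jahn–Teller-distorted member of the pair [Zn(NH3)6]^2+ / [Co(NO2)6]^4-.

[Zn(NH3)6]^2+: Summing ligand charges against the +2 overall charge gives an oxidation state of +2 for zinc. Zn sits in group 12, so the d-electron count is 12 − 2 = 10. The d¹⁰ configuration leaves the e_g set evenly filled (or empty) — no strong Jahn–Teller driving force.
[Co(NO2)6]^4-: Each nitro (N-bound nitrite) is −1; balancing the −4 overall charge requires Co(II). Co sits in group 9, so the d-electron count is 9 − 2 = 7. Nitro (N-bound nitrite) is a strong-field ligand (high in the spectrochemical series) for a first-row metal, so the complex is low-spin. The t₂g⁶e_g¹ (low-spin) configuration has an unevenly filled e_g set; the Jahn–Teller theorem predicts a tetragonal distortion (typically axial elongation) to lift the degeneracy.

[Co(NO2)6]^4-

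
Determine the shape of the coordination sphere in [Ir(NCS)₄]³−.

Ligand charges: each isothiocyanate is −1. With an overall charge of −3 the iridium centre must be in the +1 oxidation state.
Iridium is a group-9 element; Ir(I) is therefore d⁸.
With 4 monodentate ligands the coordination number is 4.
A 5d d⁸ ion has a large crystal-field splitting; square planar leaves the high-energy d_{x²−y²} orbital empty and maximises CFSE.

square planar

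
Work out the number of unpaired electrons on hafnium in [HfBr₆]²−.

Ligand charges: each bromide is −1. With an overall charge of −2 the hafnium centre must be in the +4 oxidation state.
Group 4 minus oxidation state 4 gives a d⁰ configuration.
In an octahedral field the d⁰ configuration is t₂g⁰e_g⁰, giving 0 unpaired electrons.

0 unpaired electrons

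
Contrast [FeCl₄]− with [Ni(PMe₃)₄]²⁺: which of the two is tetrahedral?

[FeCl₄]−

For [FeCl₄]−: Ligand charges: each chloride is −1. With an overall charge of −1 the iron centre must be in the +3 oxidation state. Group 8 minus oxidation state 3 gives a d⁵ configuration. A high-spin d⁵ ion has zero CFSE in either geometry, so four ligands adopt the sterically favoured tetrahedral geometry. → tetrahedral.
For [Ni(PMe₃)₄]²⁺: Ligand charges: trimethylphosphine is neutral. With an overall charge of +2 the nickel centre must be in the +2 oxidation state. Nickel is a group-10 element; Ni(II) is therefore d⁸. Trimethylphosphine is a strong-field ligand (high in the spectrochemical series). A 3d d⁸ ion with strong-field ligands gains enough CFSE to favour square planar over tetrahedral. → square planar.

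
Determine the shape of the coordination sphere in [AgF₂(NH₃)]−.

Each fluoride is −1; ammonia is neutral; balancing the −1 overall charge requires Ag(I).
Group 11 minus oxidation state 1 gives a d¹⁰ configuration.
With 3 monodentate ligands the coordination number is 3.
Three ligands around a d¹⁰ centre minimise repulsion in a trigonal-planar arrangement.

trigonal planar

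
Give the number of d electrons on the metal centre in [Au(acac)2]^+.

d8

Ligand charges: each acetylacetonate is −1. With an overall charge of +1 the gold centre must be in the +3 oxidation state.
Au sits in group 11, so the d-electron count is 11 − 3 = 8.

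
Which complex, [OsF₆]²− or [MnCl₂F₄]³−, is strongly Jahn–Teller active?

[MnCl₂F₄]³−

[OsF₆]²−: Each fluoride is −1; balancing the −2 overall charge requires Os(IV). Os sits in group 8, so the d-electron count is 8 − 4 = 4. A 5d ion has a large Δₒ and is invariably low-spin. The d⁴ configuration leaves the e_g set evenly filled (or empty) — no strong Jahn–Teller driving force.
[MnCl₂F₄]³−: Ligand charges: each chloride is −1; each fluoride is −1. With an overall charge of −3 the manganese centre must be in the +3 oxidation state. Group 7 minus oxidation state 3 gives a d⁴ configuration. Chloride and fluoride are weak-field ligands for a first-row metal, so the complex is high-spin. The t₂g³e_g¹ (high-spin) configuration has an unevenly filled e_g set; the Jahn–Teller theorem predicts a tetragonal distortion (typically axial elongation) to lift the degeneracy.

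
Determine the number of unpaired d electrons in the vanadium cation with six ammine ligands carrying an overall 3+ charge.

Ammonia is neutral; balancing the +3 overall charge requires V(III).
Vanadium is a group-5 element; V(III) is therefore d².
In an octahedral field the d² configuration is t₂g²e_g⁰ (only one arrangement possible), giving 2 unpaired electrons.

2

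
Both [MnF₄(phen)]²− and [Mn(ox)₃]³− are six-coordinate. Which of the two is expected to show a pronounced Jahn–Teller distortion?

[Mn(ox)₃]³−

[MnF₄(phen)]²−: Each fluoride is −1; 1,10-phenanthroline is neutral; balancing the −2 overall charge requires Mn(II). Group 7 minus oxidation state 2 gives a d⁵ configuration. Fluoride is a weak-field ligand for a first-row metal, so the complex is high-spin. The d⁵ configuration leaves the e_g set evenly filled (or empty) — no strong Jahn–Teller driving force.
[Mn(ox)₃]³−: Ligand charges: each oxalate is −2. With an overall charge of −3 the manganese centre must be in the +3 oxidation state. Group 7 minus oxidation state 3 gives a d⁴ configuration. Oxalate is a weak-field ligand for a first-row metal, so the complex is high-spin. The t₂g³e_g¹ (high-spin) configuration has an unevenly filled e_g set; the Jahn–Teller theorem predicts a tetragonal distortion (typically axial elongation) to lift the degeneracy.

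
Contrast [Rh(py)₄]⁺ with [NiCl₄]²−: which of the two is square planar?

For [Rh(py)₄]⁺: Pyridine is neutral; balancing the +1 overall charge requires Rh(I). Group 9 minus oxidation state 1 gives a d⁸ configuration. A 4d d⁸ ion has a large crystal-field splitting; square planar leaves the high-energy d_{x²−y²} orbital empty and maximises CFSE. → square planar.
For [NiCl₄]²−: Ligand charges: each chloride is −1. With an overall charge of −2 the nickel centre must be in the +2 oxidation state. Nickel is a group-10 element; Ni(II) is therefore d⁸. Chloride is a weak-field ligand. With weak-field ligands the CFSE gain from square planar is small, so a 3d d⁸ ion takes the sterically preferred tetrahedral geometry. → tetrahedral.

[Rh(py)₄]⁺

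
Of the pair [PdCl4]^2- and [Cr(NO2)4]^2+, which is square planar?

For [PdCl4]^2-: Ligand charges: each chloride is −1. With an overall charge of −2 the palladium centre must be in the +2 oxidation state. Group 10 minus oxidation state 2 gives a d⁸ configuration. A 4d d⁸ ion has a large crystal-field splitting; square planar leaves the high-energy d_{x²−y²} orbital empty and maximises CFSE. → square planar.
For [Cr(NO2)4]^2+: Ligand charges: each nitro (N-bound nitrite) is −1. With an overall charge of +2 the chromium centre must be in the +6 oxidation state. Chromium is a group-6 element; Cr(VI) is therefore d⁰. A d⁰ ion has no crystal-field stabilisation preference between square planar and tetrahedral, so four ligands adopt the sterically favoured tetrahedral geometry. → tetrahedral.

[PdCl4]^2-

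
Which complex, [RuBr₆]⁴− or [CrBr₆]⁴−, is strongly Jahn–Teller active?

[CrBr₆]⁴−

[RuBr₆]⁴−: Summing ligand charges against the −4 overall charge gives an oxidation state of +2 for ruthenium. Ru sits in group 8, so the d-electron count is 8 − 2 = 6. A 4d ion has a large Δₒ and is invariably low-spin. The d⁶ configuration leaves the e_g set evenly filled (or empty) — no strong Jahn–Teller driving force.
[CrBr₆]⁴−: Each bromide is −1; balancing the −4 overall charge requires Cr(II). Cr sits in group 6, so the d-electron count is 6 − 2 = 4. Bromide is a weak-field ligand for a first-row metal, so the complex is high-spin. The t₂g³e_g¹ (high-spin) configuration has an unevenly filled e_g set; the Jahn–Teller theorem predicts a tetragonal distortion (typically axial elongation) to lift the degeneracy.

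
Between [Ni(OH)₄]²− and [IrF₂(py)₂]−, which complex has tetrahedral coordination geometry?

For [Ni(OH)₄]²−: Summing ligand charges against the −2 overall charge gives an oxidation state of +2 for nickel. Ni sits in group 10, so the d-electron count is 10 − 2 = 8. Hydroxide is a weak-field ligand. With weak-field ligands the CFSE gain from square planar is small, so a 3d d⁸ ion takes the sterically preferred tetrahedral geometry. → tetrahedral.
For [IrF₂(py)₂]−: Ligand charges: each fluoride is −1; pyridine is neutral. With an overall charge of −1 the iridium centre must be in the +1 oxidation state. Ir sits in group 9, so the d-electron count is 9 − 1 = 8. A 5d d⁸ ion has a large crystal-field splitting; square planar leaves the high-energy d_{x²−y²} orbital empty and maximises CFSE. → square planar.

[Ni(OH)₄]²−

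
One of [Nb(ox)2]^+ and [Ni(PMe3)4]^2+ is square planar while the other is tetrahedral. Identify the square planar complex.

[Ni(PMe3)4]^2+

For [Nb(ox)2]^+: Summing ligand charges against the +1 overall charge gives an oxidation state of +5 for niobium. Group 5 minus oxidation state 5 gives a d⁰ configuration. A d⁰ ion has no crystal-field stabilisation preference between square planar and tetrahedral, so four ligands adopt the sterically favoured tetrahedral geometry. → tetrahedral.
For [Ni(PMe3)4]^2+: Trimethylphosphine is neutral; balancing the +2 overall charge requires Ni(II). Group 10 minus oxidation state 2 gives a d⁸ configuration. Trimethylphosphine is a strong-field ligand (high in the spectrochemical series). A 3d d⁸ ion with strong-field ligands gains enough CFSE to favour square planar over tetrahedral. → square planar.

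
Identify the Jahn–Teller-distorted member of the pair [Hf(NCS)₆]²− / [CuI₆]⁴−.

[CuI₆]⁴−

[Hf(NCS)₆]²−: Ligand charges: each isothiocyanate is −1. With an overall charge of −2 the hafnium centre must be in the +4 oxidation state. Group 4 minus oxidation state 4 gives a d⁰ configuration. The d⁰ configuration leaves the e_g set evenly filled (or empty) — no strong Jahn–Teller driving force.
[CuI₆]⁴−: Each iodide is −1; balancing the −4 overall charge requires Cu(II). Copper is a group-11 element; Cu(II) is therefore d⁹. The t₂g⁶e_g³ configuration has an unevenly filled e_g set; the Jahn–Teller theorem predicts a tetragonal distortion (typically axial elongation) to lift the degeneracy.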